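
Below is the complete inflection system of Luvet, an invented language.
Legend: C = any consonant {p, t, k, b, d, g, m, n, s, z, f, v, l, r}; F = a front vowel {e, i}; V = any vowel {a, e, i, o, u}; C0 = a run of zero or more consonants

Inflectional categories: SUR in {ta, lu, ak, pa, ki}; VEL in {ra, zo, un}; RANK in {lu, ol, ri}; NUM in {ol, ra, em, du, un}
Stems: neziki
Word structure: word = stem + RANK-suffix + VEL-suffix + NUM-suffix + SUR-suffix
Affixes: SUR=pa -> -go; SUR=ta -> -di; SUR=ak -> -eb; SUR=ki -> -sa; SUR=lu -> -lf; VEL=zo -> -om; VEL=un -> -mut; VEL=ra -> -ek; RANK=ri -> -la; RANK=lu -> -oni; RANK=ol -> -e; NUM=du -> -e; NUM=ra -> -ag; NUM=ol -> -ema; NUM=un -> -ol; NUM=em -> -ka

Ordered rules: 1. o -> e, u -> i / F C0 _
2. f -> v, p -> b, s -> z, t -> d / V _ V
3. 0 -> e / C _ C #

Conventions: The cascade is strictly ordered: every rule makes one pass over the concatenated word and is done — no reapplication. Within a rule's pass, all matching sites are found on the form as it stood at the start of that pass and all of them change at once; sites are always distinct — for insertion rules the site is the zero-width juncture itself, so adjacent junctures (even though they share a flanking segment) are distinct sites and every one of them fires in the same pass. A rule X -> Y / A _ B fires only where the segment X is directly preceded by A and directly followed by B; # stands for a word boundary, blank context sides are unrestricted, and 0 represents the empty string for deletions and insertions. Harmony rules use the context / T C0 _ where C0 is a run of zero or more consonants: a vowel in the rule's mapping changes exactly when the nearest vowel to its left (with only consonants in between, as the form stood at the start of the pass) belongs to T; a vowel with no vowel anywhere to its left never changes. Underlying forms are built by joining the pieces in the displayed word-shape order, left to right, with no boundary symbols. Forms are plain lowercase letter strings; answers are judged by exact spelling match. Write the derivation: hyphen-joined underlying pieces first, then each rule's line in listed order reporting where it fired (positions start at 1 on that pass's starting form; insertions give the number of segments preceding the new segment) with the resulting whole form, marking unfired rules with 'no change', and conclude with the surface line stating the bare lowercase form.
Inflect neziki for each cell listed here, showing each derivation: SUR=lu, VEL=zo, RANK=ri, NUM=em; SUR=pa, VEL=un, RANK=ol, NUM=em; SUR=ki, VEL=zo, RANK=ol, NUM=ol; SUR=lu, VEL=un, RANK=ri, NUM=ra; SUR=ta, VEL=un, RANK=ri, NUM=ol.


cell SUR=lu, VEL=zo, RANK=ri, NUM=em:
underlying: neziki-la-om-ka-lf
1. o -> e, u -> i / F C0 _: no change
2. f -> v, p -> b, s -> z, t -> d / V _ V: no change
3. 0 -> e / C _ C #: inserts after position(s) 13: nezikilaomkalef
surface: nezikilaomkalef

cell SUR=pa, VEL=un, RANK=ol, NUM=em:
underlying: neziki-e-mut-ka-go
1. o -> e, u -> i / F C0 _: fires at position(s) 9: nezikiemitkago
2. f -> v, p -> b, s -> z, t -> d / V _ V: no change
3. 0 -> e / C _ C #: no change
surface: nezikiemitkago

cell SUR=ki, VEL=zo, RANK=ol, NUM=ol:
underlying: neziki-e-om-ema-sa
1. o -> e, u -> i / F C0 _: fires at position(s) 8: nezikieememasa
2. f -> v, p -> b, s -> z, t -> d / V _ V: fires at position(s) 13: nezikieememaza
3. 0 -> e / C _ C #: no change
surface: nezikieememaza

cell SUR=lu, VEL=un, RANK=ri, NUM=ra:
underlying: neziki-la-mut-ag-lf
1. o -> e, u -> i / F C0 _: no change
2. f -> v, p -> b, s -> z, t -> d / V _ V: fires at position(s) 11: nezikilamudaglf
3. 0 -> e / C _ C #: inserts after position(s) 14: nezikilamudaglef
surface: nezikilamudaglef

cell SUR=ta, VEL=un, RANK=ri, NUM=ol:
underlying: neziki-la-mut-ema-di
1. o -> e, u -> i / F C0 _: no change
2. f -> v, p -> b, s -> z, t -> d / V _ V: fires at position(s) 11: nezikilamudemadi
3. 0 -> e / C _ C #: no change
surface: nezikilamudemadi


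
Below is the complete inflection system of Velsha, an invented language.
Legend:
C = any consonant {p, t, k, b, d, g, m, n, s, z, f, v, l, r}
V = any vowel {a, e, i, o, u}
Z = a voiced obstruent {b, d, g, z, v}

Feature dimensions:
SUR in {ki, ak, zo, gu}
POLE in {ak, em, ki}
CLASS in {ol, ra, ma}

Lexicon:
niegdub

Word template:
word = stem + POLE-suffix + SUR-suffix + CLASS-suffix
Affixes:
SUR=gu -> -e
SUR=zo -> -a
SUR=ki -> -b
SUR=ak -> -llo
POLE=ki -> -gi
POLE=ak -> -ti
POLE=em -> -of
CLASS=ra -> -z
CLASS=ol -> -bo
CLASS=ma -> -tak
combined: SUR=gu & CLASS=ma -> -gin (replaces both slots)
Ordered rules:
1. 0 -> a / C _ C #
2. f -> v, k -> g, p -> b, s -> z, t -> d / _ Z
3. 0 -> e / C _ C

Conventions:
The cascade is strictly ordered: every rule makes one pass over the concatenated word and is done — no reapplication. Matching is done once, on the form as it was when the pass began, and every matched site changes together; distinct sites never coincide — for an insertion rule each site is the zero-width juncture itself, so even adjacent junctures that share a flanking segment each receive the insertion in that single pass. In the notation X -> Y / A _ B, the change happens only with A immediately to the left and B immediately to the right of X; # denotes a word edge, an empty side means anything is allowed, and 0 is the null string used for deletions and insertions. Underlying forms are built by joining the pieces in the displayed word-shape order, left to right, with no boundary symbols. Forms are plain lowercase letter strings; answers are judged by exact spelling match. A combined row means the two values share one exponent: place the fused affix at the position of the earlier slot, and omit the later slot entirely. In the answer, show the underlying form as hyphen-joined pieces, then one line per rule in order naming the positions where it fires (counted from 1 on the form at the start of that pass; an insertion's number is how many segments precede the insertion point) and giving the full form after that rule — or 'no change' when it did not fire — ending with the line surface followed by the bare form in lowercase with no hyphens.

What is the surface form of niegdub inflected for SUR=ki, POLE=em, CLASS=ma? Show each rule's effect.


underlying: niegdub-of-b-tak
1. 0 -> a / C _ C #: no change
2. f -> v, k -> g, p -> b, s -> z, t -> d / _ Z: fires at position(s) 9: niegdubovbtak
3. 0 -> e / C _ C: inserts after position(s) 4, 9, 10: niegedubovebetak
surface: niegedubovebetak


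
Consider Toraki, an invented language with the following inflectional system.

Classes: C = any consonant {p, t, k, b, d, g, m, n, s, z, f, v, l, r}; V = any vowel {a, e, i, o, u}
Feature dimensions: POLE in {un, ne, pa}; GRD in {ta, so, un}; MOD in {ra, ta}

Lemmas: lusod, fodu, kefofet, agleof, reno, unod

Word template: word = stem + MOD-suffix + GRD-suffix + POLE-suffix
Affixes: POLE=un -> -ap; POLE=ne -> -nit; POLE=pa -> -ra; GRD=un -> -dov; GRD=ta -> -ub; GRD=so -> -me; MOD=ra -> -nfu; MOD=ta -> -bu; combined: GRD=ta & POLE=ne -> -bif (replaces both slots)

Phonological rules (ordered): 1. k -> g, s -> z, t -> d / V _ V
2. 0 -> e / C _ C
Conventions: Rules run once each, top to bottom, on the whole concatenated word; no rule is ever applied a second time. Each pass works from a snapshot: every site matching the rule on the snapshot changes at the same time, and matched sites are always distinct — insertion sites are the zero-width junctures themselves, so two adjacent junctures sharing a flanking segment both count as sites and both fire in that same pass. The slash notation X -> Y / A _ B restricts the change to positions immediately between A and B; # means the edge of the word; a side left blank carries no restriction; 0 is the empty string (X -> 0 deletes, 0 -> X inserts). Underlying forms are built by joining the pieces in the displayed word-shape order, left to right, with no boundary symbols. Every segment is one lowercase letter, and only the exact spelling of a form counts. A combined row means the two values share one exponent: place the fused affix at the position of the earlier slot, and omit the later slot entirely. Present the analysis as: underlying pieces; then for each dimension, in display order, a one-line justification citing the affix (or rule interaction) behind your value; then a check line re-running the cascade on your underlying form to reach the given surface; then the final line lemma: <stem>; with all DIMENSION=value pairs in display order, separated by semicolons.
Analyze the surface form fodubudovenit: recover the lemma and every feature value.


underlying: fodu-bu-dov-nit
POLE=ne - signalled by the affix -nit
GRD=un - signalled by the affix -dov
MOD=ta - signalled by the affix -bu
check: fodubudovnit -> fodubudovnit -> fodubudovenit
lemma: fodu; POLE=ne; GRD=un; MOD=ta


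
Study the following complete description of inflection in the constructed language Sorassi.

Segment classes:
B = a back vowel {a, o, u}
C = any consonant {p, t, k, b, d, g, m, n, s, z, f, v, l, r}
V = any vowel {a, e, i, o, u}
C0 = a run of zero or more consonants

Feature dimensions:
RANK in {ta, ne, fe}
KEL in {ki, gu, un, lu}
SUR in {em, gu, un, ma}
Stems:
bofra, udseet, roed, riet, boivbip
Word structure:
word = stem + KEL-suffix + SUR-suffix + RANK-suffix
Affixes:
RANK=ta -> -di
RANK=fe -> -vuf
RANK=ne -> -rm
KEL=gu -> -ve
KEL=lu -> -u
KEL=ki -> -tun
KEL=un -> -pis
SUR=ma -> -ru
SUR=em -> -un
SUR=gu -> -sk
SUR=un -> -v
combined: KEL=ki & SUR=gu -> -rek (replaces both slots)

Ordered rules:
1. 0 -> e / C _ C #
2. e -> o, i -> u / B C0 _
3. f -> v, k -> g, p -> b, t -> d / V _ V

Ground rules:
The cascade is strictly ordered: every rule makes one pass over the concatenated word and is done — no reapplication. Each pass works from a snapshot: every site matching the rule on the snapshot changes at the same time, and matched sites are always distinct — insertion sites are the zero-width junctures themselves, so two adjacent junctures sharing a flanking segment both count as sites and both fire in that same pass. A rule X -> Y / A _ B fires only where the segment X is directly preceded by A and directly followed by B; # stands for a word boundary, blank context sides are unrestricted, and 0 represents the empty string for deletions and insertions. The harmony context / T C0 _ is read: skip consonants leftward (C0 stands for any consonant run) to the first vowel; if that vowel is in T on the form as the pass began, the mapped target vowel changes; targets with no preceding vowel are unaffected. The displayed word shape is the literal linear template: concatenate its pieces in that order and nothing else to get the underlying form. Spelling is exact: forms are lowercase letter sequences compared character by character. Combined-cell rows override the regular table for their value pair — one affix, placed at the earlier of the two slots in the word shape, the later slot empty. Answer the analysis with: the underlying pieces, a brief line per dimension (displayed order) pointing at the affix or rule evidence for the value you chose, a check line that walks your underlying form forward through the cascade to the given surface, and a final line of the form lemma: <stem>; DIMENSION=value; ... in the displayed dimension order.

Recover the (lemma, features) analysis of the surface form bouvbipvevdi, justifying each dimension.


underlying: boivbip-ve-v-di
RANK=ta - signalled by the affix -di
KEL=gu - signalled by the affix -ve
SUR=un - signalled by the affix -v
check: boivbipvevdi -> boivbipvevdi -> bouvbipvevdi -> bouvbipvevdi
lemma: boivbip; RANK=ta; KEL=gu; SUR=un


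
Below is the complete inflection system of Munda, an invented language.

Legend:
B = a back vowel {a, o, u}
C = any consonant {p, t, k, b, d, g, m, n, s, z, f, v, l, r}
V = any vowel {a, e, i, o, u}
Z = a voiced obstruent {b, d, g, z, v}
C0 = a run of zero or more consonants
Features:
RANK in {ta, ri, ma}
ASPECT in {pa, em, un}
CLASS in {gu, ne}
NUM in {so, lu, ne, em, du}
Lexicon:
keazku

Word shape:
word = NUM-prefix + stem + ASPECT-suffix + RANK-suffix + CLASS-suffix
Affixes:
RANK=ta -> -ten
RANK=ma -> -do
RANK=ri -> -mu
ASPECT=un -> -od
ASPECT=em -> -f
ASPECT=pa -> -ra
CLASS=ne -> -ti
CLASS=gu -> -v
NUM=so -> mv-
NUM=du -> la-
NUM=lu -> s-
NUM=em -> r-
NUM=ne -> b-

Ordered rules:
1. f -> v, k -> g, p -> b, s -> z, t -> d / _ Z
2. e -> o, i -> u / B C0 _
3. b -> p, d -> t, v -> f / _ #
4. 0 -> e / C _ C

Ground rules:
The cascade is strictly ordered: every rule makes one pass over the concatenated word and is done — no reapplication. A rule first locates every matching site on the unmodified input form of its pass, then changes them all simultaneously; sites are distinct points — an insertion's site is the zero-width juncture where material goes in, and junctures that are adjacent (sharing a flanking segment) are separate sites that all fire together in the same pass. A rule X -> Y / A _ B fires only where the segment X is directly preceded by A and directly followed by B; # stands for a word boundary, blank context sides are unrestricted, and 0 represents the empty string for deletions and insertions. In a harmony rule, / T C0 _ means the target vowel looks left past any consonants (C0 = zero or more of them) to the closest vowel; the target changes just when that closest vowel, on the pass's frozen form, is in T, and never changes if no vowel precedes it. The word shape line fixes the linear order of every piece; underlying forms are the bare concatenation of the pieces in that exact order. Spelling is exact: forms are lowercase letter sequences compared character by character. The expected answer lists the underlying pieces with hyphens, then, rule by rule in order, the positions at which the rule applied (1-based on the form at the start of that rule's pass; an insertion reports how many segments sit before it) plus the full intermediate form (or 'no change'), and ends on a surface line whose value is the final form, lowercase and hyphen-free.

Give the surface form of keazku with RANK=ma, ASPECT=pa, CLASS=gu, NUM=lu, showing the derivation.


underlying: s-keazku-ra-do-v
1. f -> v, k -> g, p -> b, s -> z, t -> d / _ Z: no change
2. e -> o, i -> u / B C0 _: no change
3. b -> p, d -> t, v -> f / _ #: fires at position(s) 12: skeazkuradof
4. 0 -> e / C _ C: inserts after position(s) 1, 5: sekeazekuradof
surface: sekeazekuradof


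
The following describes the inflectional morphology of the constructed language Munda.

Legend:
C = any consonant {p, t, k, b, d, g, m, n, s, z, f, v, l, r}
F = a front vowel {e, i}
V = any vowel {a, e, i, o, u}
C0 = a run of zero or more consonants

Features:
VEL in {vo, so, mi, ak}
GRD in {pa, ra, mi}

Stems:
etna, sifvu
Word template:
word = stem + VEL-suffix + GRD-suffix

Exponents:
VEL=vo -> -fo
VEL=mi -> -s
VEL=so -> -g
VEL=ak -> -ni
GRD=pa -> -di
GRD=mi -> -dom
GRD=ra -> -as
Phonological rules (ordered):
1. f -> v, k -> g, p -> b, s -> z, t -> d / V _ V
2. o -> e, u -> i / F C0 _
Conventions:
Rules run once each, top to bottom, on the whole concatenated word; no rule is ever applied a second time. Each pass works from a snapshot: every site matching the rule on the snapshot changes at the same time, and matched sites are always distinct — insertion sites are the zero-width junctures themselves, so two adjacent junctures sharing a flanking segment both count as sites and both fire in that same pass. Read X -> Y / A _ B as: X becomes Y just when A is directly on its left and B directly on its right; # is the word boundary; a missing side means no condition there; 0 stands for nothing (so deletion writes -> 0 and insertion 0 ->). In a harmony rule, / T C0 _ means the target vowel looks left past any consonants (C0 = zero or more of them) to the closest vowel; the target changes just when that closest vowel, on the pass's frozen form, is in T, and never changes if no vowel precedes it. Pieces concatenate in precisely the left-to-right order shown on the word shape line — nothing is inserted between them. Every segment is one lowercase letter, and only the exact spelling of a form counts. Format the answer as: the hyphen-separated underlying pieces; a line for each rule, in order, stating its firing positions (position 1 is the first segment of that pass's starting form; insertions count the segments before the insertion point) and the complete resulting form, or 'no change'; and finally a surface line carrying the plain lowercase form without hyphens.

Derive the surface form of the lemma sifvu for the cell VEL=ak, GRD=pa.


underlying: sifvu-ni-di
1. f -> v, k -> g, p -> b, s -> z, t -> d / V _ V: no change
2. o -> e, u -> i / F C0 _: fires at position(s) 5: sifvinidi
surface: sifvinidi


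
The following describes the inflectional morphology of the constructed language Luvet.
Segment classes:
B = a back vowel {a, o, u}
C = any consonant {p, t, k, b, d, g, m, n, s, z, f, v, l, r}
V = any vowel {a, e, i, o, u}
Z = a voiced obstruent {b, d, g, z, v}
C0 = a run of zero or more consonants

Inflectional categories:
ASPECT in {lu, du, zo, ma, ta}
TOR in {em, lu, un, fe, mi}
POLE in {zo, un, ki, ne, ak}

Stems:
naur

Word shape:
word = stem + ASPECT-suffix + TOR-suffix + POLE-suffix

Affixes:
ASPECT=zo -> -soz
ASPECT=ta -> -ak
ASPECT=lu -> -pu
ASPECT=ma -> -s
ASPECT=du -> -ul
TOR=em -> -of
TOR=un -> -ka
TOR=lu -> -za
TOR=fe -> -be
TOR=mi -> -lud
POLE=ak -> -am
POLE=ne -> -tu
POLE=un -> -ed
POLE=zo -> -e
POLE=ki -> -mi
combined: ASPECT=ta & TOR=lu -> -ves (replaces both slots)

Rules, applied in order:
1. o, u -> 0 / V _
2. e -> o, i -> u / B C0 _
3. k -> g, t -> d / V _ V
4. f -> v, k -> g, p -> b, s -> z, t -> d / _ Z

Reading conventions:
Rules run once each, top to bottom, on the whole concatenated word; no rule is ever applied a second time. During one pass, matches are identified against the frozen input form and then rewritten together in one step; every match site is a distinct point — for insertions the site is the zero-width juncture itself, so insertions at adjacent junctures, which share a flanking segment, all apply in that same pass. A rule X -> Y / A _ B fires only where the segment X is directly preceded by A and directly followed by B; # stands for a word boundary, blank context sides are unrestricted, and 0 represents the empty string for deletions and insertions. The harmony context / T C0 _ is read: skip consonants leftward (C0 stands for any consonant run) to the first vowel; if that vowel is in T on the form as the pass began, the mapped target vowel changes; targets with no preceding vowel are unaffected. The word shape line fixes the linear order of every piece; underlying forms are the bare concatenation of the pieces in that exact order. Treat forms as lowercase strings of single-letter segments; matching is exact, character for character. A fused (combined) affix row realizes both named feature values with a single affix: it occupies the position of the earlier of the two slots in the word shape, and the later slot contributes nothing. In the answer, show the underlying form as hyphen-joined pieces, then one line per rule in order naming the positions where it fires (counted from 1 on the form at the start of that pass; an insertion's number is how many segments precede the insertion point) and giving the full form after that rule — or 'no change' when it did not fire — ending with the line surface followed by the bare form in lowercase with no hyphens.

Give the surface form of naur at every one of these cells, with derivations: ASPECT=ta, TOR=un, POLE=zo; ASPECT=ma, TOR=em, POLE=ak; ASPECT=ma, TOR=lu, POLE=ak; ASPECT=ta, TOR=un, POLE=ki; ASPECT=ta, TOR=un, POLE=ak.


cell ASPECT=ta, TOR=un, POLE=zo:
underlying: naur-ak-ka-e
1. o, u -> 0 / V _: fires at position(s) 3: narakkae
2. e -> o, i -> u / B C0 _: fires at position(s) 8: narakkao
3. k -> g, t -> d / V _ V: no change
4. f -> v, k -> g, p -> b, s -> z, t -> d / _ Z: no change
surface: narakkao

cell ASPECT=ma, TOR=em, POLE=ak:
underlying: naur-s-of-am
1. o, u -> 0 / V _: fires at position(s) 3: narsofam
2. e -> o, i -> u / B C0 _: no change
3. k -> g, t -> d / V _ V: no change
4. f -> v, k -> g, p -> b, s -> z, t -> d / _ Z: no change
surface: narsofam

cell ASPECT=ma, TOR=lu, POLE=ak:
underlying: naur-s-za-am
1. o, u -> 0 / V _: fires at position(s) 3: narszaam
2. e -> o, i -> u / B C0 _: no change
3. k -> g, t -> d / V _ V: no change
4. f -> v, k -> g, p -> b, s -> z, t -> d / _ Z: fires at position(s) 4: narzzaam
surface: narzzaam

cell ASPECT=ta, TOR=un, POLE=ki:
underlying: naur-ak-ka-mi
1. o, u -> 0 / V _: fires at position(s) 3: narakkami
2. e -> o, i -> u / B C0 _: fires at position(s) 9: narakkamu
3. k -> g, t -> d / V _ V: no change
4. f -> v, k -> g, p -> b, s -> z, t -> d / _ Z: no change
surface: narakkamu

cell ASPECT=ta, TOR=un, POLE=ak:
underlying: naur-ak-ka-am
1. o, u -> 0 / V _: fires at position(s) 3: narakkaam
2. e -> o, i -> u / B C0 _: no change
3. k -> g, t -> d / V _ V: no change
4. f -> v, k -> g, p -> b, s -> z, t -> d / _ Z: no change
surface: narakkaam


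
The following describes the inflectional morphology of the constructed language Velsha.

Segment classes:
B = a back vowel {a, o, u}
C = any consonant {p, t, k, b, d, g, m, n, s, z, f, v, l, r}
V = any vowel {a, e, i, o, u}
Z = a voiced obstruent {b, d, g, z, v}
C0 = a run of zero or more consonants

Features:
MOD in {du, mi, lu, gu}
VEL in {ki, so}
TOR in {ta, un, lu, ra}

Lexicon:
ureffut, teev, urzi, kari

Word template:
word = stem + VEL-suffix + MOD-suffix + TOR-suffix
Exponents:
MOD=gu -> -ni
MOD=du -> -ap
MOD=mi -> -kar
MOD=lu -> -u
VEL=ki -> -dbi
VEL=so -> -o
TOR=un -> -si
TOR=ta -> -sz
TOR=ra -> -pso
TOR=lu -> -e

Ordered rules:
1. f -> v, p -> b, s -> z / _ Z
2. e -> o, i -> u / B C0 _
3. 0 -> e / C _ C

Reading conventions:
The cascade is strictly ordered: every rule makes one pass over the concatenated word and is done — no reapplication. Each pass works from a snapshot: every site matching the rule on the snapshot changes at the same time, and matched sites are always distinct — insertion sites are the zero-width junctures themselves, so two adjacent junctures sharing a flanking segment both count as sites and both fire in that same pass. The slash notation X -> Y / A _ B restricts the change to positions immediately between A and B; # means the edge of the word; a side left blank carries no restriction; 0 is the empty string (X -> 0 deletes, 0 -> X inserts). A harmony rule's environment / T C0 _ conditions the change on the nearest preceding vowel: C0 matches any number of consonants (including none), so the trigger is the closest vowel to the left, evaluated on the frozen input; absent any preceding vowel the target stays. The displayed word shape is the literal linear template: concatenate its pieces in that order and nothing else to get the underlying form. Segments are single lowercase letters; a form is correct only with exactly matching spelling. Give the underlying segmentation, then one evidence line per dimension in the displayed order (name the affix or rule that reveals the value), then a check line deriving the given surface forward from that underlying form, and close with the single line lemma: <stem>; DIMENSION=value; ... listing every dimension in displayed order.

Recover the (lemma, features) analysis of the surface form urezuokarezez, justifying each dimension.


underlying: urzi-o-kar-sz
MOD=mi - signalled by the affix -kar
VEL=so - signalled by the affix -o
TOR=ta - signalled by the affix -sz
check: urziokarsz -> urziokarzz -> urzuokarzz -> urezuokarezez
lemma: urzi; MOD=mi; VEL=so; TOR=ta


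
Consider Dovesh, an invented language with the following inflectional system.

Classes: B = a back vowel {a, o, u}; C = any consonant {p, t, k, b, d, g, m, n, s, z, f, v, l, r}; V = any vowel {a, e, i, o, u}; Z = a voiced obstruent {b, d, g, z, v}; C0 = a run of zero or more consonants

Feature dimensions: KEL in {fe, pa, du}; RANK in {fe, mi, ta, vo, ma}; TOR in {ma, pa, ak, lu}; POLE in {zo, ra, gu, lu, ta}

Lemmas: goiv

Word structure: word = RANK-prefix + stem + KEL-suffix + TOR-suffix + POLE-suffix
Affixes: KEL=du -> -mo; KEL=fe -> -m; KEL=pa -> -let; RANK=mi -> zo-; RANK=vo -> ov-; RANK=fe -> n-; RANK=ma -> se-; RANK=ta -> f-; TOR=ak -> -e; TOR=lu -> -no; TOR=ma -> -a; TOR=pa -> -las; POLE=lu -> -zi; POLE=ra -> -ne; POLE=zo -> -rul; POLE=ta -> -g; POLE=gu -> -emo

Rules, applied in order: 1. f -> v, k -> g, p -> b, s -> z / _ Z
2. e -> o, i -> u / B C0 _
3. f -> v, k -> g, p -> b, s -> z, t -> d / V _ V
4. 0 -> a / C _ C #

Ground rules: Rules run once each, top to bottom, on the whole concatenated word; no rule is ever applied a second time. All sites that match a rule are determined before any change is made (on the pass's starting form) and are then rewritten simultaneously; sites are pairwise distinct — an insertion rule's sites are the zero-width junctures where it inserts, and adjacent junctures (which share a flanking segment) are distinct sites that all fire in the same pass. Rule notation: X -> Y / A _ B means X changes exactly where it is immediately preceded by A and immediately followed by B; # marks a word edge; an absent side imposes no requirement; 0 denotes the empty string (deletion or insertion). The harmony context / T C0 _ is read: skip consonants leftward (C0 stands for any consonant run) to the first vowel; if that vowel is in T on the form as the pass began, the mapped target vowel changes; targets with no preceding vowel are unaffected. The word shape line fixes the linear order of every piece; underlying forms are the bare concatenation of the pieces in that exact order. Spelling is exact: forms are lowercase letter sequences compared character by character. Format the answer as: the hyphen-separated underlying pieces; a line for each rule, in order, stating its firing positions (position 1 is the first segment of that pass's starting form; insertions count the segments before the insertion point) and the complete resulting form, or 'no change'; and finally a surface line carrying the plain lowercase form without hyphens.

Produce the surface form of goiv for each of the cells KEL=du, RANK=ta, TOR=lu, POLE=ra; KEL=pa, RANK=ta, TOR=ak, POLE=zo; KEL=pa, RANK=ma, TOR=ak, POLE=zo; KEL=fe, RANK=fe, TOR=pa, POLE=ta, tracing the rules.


cell KEL=du, RANK=ta, TOR=lu, POLE=ra:
underlying: f-goiv-mo-no-ne
1. f -> v, k -> g, p -> b, s -> z / _ Z: fires at position(s) 1: vgoivmonone
2. e -> o, i -> u / B C0 _: fires at position(s) 4, 11: vgouvmonono
3. f -> v, k -> g, p -> b, s -> z, t -> d / V _ V: no change
4. 0 -> a / C _ C #: no change
surface: vgouvmonono

cell KEL=pa, RANK=ta, TOR=ak, POLE=zo:
underlying: f-goiv-let-e-rul
1. f -> v, k -> g, p -> b, s -> z / _ Z: fires at position(s) 1: vgoivleterul
2. e -> o, i -> u / B C0 _: fires at position(s) 4: vgouvleterul
3. f -> v, k -> g, p -> b, s -> z, t -> d / V _ V: fires at position(s) 8: vgouvlederul
4. 0 -> a / C _ C #: no change
surface: vgouvlederul

cell KEL=pa, RANK=ma, TOR=ak, POLE=zo:
underlying: se-goiv-let-e-rul
1. f -> v, k -> g, p -> b, s -> z / _ Z: no change
2. e -> o, i -> u / B C0 _: fires at position(s) 5: segouvleterul
3. f -> v, k -> g, p -> b, s -> z, t -> d / V _ V: fires at position(s) 9: segouvlederul
4. 0 -> a / C _ C #: no change
surface: segouvlederul

cell KEL=fe, RANK=fe, TOR=pa, POLE=ta:
underlying: n-goiv-m-las-g
1. f -> v, k -> g, p -> b, s -> z / _ Z: fires at position(s) 9: ngoivmlazg
2. e -> o, i -> u / B C0 _: fires at position(s) 4: ngouvmlazg
3. f -> v, k -> g, p -> b, s -> z, t -> d / V _ V: no change
4. 0 -> a / C _ C #: inserts after position(s) 9: ngouvmlazag
surface: ngouvmlazag


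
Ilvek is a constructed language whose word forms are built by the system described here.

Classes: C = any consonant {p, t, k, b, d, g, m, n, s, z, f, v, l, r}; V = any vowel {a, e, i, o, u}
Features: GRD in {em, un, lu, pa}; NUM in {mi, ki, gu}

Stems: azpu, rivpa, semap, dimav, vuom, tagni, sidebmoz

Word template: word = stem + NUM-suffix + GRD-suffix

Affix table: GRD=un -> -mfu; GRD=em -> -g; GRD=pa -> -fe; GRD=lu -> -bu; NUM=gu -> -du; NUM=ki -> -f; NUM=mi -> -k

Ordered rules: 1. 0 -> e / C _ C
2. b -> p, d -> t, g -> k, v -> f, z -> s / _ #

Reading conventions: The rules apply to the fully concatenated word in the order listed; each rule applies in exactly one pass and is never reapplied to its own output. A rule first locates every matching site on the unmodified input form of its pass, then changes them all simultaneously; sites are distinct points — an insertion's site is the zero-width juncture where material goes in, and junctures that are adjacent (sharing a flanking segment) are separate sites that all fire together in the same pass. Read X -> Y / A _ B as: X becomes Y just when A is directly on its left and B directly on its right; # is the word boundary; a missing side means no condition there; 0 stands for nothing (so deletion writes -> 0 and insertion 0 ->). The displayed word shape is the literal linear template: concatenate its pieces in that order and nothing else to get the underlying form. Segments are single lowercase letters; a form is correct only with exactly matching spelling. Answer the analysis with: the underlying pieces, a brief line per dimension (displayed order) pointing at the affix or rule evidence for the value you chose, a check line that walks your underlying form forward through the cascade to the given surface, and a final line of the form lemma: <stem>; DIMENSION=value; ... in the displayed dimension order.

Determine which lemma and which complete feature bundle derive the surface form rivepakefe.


underlying: rivpa-k-fe
GRD=pa - signalled by the affix -fe
NUM=mi - signalled by the affix -k
check: rivpakfe -> rivepakefe -> rivepakefe
lemma: rivpa; GRD=pa; NUM=mi


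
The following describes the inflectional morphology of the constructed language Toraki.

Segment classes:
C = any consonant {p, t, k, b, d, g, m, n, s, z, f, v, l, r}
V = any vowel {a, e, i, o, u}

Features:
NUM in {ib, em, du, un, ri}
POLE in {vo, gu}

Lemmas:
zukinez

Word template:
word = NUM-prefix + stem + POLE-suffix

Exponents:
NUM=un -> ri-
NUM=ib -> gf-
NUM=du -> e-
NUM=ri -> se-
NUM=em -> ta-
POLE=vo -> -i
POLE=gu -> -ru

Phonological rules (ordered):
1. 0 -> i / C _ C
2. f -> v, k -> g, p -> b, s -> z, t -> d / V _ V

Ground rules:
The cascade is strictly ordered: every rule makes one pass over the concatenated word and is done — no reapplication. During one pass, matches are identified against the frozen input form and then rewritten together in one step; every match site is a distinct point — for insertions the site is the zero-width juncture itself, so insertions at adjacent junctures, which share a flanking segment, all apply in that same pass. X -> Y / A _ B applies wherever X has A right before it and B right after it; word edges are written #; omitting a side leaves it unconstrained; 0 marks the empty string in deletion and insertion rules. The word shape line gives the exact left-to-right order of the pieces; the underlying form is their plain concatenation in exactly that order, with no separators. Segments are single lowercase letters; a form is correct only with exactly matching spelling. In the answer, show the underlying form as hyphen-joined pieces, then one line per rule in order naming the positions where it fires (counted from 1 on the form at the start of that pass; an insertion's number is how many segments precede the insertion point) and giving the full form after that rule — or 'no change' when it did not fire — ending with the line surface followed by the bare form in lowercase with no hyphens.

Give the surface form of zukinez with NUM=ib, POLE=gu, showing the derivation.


underlying: gf-zukinez-ru
1. 0 -> i / C _ C: inserts after position(s) 1, 2, 9: gifizukineziru
2. f -> v, k -> g, p -> b, s -> z, t -> d / V _ V: fires at position(s) 3, 7: givizugineziru
surface: givizugineziru


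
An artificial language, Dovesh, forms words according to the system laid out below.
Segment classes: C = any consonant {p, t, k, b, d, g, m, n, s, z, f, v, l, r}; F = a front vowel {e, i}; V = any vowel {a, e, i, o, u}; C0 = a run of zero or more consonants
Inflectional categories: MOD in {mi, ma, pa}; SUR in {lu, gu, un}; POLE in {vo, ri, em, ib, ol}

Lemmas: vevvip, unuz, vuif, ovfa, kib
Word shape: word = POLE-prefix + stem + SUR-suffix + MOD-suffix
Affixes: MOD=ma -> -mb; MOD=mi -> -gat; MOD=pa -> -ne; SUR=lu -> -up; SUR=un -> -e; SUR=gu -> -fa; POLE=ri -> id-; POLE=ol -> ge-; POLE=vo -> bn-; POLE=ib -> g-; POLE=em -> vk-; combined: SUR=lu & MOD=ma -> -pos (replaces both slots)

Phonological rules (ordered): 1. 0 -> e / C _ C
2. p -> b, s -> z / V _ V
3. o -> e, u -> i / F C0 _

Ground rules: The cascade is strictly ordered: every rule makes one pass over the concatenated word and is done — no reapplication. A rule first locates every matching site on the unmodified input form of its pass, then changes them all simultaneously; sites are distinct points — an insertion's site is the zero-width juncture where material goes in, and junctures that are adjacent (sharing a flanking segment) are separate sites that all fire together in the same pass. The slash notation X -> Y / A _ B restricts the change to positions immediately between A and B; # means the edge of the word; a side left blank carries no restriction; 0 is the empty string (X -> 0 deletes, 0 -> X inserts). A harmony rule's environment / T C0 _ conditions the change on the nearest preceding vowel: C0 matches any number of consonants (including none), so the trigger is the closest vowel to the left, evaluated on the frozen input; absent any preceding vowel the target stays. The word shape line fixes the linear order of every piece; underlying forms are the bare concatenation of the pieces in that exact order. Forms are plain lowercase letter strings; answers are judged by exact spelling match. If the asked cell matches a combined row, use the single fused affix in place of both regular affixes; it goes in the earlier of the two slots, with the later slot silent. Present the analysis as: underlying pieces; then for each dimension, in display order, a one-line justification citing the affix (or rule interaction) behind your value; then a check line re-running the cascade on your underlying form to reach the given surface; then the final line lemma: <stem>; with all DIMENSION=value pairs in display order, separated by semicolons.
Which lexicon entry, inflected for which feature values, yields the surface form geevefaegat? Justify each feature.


underlying: ge-ovfa-e-gat
MOD=mi - signalled by the affix -gat
SUR=un - signalled by the affix -e
POLE=ol - signalled by the affix ge-
check: geovfaegat -> geovefaegat -> geovefaegat -> geevefaegat
lemma: ovfa; MOD=mi; SUR=un; POLE=ol


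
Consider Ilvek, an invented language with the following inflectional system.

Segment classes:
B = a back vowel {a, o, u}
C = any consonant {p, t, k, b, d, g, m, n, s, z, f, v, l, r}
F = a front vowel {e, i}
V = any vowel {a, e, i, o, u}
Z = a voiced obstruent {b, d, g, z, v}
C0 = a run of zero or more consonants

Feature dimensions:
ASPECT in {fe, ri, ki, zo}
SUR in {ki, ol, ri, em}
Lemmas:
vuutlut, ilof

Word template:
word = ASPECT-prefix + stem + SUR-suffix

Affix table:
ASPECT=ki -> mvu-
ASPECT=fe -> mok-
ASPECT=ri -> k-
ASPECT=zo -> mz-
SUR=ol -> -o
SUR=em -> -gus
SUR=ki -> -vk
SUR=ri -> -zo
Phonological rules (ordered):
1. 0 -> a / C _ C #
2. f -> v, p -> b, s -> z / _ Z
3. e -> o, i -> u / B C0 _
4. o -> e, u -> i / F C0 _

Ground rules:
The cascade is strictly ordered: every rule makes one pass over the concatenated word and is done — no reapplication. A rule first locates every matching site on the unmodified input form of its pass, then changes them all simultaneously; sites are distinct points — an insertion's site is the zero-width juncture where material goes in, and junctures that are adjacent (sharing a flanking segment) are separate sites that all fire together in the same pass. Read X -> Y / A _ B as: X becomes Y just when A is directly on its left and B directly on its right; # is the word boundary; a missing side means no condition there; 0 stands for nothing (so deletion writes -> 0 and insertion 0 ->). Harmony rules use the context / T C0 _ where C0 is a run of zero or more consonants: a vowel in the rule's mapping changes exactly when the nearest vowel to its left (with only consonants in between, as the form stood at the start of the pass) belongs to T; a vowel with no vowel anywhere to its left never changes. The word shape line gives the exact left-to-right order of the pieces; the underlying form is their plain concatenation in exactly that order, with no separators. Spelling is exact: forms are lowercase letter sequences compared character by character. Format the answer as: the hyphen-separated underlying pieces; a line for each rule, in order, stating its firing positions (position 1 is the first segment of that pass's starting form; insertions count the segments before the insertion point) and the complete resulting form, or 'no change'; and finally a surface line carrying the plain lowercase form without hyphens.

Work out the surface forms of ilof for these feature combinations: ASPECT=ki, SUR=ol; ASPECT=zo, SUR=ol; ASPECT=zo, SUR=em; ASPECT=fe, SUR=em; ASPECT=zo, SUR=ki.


cell ASPECT=ki, SUR=ol:
underlying: mvu-ilof-o
1. 0 -> a / C _ C #: no change
2. f -> v, p -> b, s -> z / _ Z: no change
3. e -> o, i -> u / B C0 _: fires at position(s) 4: mvuulofo
4. o -> e, u -> i / F C0 _: no change
surface: mvuulofo

cell ASPECT=zo, SUR=ol:
underlying: mz-ilof-o
1. 0 -> a / C _ C #: no change
2. f -> v, p -> b, s -> z / _ Z: no change
3. e -> o, i -> u / B C0 _: no change
4. o -> e, u -> i / F C0 _: fires at position(s) 5: mzilefo
surface: mzilefo

cell ASPECT=zo, SUR=em:
underlying: mz-ilof-gus
1. 0 -> a / C _ C #: no change
2. f -> v, p -> b, s -> z / _ Z: fires at position(s) 6: mzilovgus
3. e -> o, i -> u / B C0 _: no change
4. o -> e, u -> i / F C0 _: fires at position(s) 5: mzilevgus
surface: mzilevgus

cell ASPECT=fe, SUR=em:
underlying: mok-ilof-gus
1. 0 -> a / C _ C #: no change
2. f -> v, p -> b, s -> z / _ Z: fires at position(s) 7: mokilovgus
3. e -> o, i -> u / B C0 _: fires at position(s) 4: mokulovgus
4. o -> e, u -> i / F C0 _: no change
surface: mokulovgus

cell ASPECT=zo, SUR=ki:
underlying: mz-ilof-vk
1. 0 -> a / C _ C #: inserts after position(s) 7: mzilofvak
2. f -> v, p -> b, s -> z / _ Z: fires at position(s) 6: mzilovvak
3. e -> o, i -> u / B C0 _: no change
4. o -> e, u -> i / F C0 _: fires at position(s) 5: mzilevvak
surface: mzilevvak


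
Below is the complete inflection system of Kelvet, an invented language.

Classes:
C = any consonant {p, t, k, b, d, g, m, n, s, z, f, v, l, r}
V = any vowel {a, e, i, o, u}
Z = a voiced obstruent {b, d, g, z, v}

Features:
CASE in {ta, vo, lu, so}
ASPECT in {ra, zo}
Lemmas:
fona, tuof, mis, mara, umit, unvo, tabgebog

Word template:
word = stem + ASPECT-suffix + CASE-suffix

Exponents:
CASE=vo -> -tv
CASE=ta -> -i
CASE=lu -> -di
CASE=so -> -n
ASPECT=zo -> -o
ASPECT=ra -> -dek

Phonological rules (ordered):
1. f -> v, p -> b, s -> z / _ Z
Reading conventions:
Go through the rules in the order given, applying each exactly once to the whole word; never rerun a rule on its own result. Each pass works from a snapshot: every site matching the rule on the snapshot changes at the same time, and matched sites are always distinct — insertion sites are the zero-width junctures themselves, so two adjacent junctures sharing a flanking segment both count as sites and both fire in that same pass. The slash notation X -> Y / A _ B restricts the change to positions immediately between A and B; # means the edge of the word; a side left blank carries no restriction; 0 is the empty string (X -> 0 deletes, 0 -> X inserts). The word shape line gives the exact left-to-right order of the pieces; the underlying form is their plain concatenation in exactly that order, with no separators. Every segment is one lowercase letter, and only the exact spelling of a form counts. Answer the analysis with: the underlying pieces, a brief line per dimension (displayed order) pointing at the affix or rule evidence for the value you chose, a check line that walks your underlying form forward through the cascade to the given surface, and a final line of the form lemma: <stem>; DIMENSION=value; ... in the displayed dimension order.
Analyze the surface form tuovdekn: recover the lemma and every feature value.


underlying: tuof-dek-n
CASE=so - signalled by the affix -n
ASPECT=ra - signalled by the affix -dek
check: tuofdekn -> tuovdekn
lemma: tuof; CASE=so; ASPECT=ra
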